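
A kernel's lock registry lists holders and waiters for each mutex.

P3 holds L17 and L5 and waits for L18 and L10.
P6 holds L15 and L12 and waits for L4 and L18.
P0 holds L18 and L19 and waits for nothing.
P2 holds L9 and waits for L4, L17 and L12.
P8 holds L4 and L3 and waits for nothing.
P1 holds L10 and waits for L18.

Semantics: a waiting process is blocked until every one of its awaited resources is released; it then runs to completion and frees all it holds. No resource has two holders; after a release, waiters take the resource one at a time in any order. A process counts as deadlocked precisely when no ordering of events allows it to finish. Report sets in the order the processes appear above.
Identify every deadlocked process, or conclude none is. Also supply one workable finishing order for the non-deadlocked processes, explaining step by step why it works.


The deadlocked set is empty.
Key observation: all waits point, directly or indirectly, at processes that can finish, so nothing is permanently blocked.
The rest can finish in the order P8, P0, P1, P3, P6, P2.
Step-by-step check:
  P8: no waits; runs immediately, freeing L4 and L3
  P0: no waits; runs immediately, freeing L18 and L19
  run P1 (all its waits — L18 — are resolved); releases L10
  run P3 (all its waits — L18 and L10 — are resolved); releases L17 and L5
  run P6 (all its waits — L4 and L18 — are resolved); releases L15 and L12
  run P2 (all its waits — L4, L17 and L12 — are resolved); releases L9


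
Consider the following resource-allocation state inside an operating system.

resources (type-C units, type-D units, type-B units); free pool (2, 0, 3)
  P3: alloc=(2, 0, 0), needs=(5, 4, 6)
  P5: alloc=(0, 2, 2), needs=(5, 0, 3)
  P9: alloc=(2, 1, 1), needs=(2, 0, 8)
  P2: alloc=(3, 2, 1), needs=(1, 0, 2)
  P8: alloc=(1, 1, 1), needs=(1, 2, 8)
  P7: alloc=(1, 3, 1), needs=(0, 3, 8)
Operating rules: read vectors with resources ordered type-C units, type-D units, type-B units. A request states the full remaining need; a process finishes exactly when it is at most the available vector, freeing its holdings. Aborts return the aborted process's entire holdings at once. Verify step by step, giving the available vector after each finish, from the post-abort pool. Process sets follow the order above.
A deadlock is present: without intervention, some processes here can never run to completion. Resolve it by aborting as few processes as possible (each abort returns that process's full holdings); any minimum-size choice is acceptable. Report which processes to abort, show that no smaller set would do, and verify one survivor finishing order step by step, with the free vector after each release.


Abort P9 and P7.
Key observation: aborting P9 and P7 returns (3, 4, 2), and P8 — hopeless before — runs at step 4 with the returned capacity in the pool.
No one abort is enough; case by case: P3 alone leaves P9 blocked (short on type-B units); P5 alone leaves P9 blocked (short on type-B units); P9 alone leaves P8 blocked (short on type-B units); P2 alone leaves P9 blocked (short on type-B units); P8 alone leaves P9 blocked (short on type-B units); P7 alone leaves P9 blocked (short on type-B units).
Survivors finish in the order: P5, P2, P3, P8. Step-by-step check (pool after the aborts first):
  pool = (5, 4, 5)
  run P5 (needs (5, 0, 3), free (5, 4, 5)); after release of (0, 2, 2) the pool is (5, 6, 7)
  run P2 (needs (1, 0, 2), free (5, 6, 7)); after release of (3, 2, 1) the pool is (8, 8, 8)
  run P3 (needs (5, 4, 6), free (8, 8, 8)); after release of (2, 0, 0) the pool is (10, 8, 8)
  run P8 (needs (1, 2, 8), free (10, 8, 8)); after release of (1, 1, 1) the pool is (11, 9, 9)


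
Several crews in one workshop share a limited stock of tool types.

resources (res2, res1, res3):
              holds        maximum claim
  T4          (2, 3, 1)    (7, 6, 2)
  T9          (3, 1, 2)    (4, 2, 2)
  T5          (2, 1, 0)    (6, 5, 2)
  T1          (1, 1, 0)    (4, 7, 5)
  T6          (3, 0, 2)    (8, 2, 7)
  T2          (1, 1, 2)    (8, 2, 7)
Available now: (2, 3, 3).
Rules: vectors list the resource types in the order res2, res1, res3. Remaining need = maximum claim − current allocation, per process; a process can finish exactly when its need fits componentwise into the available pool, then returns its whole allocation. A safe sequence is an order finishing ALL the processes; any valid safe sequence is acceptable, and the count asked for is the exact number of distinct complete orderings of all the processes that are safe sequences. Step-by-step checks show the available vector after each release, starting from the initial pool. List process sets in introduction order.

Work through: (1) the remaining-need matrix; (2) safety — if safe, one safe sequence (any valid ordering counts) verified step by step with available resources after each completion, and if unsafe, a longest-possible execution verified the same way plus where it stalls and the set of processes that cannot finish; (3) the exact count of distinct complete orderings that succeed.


(1) Remaining need (order res2, res1, res3):
  T4: (5, 3, 1)
  T9: (1, 1, 0)
  T5: (4, 4, 2)
  T1: (3, 6, 5)
  T6: (5, 2, 5)
  T2: (7, 1, 5)
(2) The state is SAFE; one workable sequence: T9, T6, T4, T5, T2, T1.
Key observation: the first exact fit in this order is T6 — it needs (5, 2, 5) with (5, 4, 5) free, meeting a requested resource to the last unit.
Step-by-step check:
  pool = (2, 3, 3)
  T9 needs (1, 1, 0) <= (2, 3, 3) -> finishes; pool += (3, 1, 2) = (5, 4, 5)
  T6 needs (5, 2, 5) <= (5, 4, 5) -> finishes; pool += (3, 0, 2) = (8, 4, 7)
  T4 needs (5, 3, 1) <= (8, 4, 7) -> finishes; pool += (2, 3, 1) = (10, 7, 8)
  T5 needs (4, 4, 2) <= (10, 7, 8) -> finishes; pool += (2, 1, 0) = (12, 8, 8)
  T2 needs (7, 1, 5) <= (12, 8, 8) -> finishes; pool += (1, 1, 2) = (13, 9, 10)
  T1 needs (3, 6, 5) <= (13, 9, 10) -> finishes; pool += (1, 1, 0) = (14, 10, 10)
(3) The exact count: 54 of the possible complete orderings are safe sequences.


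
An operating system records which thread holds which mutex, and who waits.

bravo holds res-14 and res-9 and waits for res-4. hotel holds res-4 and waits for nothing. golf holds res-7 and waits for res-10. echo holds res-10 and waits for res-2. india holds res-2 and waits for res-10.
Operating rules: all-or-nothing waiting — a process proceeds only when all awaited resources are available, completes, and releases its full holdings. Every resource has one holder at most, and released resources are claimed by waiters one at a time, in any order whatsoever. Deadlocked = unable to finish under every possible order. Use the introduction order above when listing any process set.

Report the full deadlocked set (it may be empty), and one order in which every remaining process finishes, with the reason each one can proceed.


Deadlocked: golf, echo and india.
Key observation: the loop echo -> india -> echo blocks itself forever; golf waits into the deadlock from upstream.
One completion order for the rest: hotel, bravo.
Verifying each step:
  run hotel (it waits on nothing); releases res-4
  bravo: everything it awaited (res-4) is free; runs, freeing res-14 and res-9


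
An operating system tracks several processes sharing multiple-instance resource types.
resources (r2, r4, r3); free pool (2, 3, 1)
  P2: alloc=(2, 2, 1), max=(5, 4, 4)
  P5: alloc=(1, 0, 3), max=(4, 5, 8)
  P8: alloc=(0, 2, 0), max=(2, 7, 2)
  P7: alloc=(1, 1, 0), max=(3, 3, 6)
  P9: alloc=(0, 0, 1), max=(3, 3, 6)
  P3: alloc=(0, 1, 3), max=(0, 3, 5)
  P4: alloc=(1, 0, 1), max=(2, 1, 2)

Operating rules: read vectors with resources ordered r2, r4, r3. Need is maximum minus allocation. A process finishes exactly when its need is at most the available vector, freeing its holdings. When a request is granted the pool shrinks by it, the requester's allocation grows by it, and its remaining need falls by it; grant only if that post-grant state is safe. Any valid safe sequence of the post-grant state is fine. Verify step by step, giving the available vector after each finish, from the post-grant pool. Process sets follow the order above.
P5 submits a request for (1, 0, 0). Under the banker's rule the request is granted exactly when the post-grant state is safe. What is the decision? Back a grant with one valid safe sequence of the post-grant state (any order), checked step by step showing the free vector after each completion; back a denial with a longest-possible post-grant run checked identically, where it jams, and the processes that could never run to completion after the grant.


DENY. Granting would leave the state unsafe.
Key observation: after P4, P3 the pool peaks at (2, 4, 5), and each blocked process is short somewhere: P2 on r2; P5 on r4; P8 on r4; P7 on r3; P9 on r2.
Pretend the grant happened; the run P4, P3 goes as far as possible. Check, step by step:
  pool = (1, 3, 1)
  P4: need (1, 1, 1) fits (1, 3, 1); releases (1, 0, 1), pool now (2, 3, 2)
  P3: need (0, 2, 2) fits (2, 3, 2); releases (0, 1, 3), pool now (2, 4, 5)
  P2 still needs (3, 2, 3) but only (2, 4, 5) is free — short on r2
  P5 still needs (2, 5, 5) but only (2, 4, 5) is free — short on r4
  P8 still needs (2, 5, 2) but only (2, 4, 5) is free — short on r4
  P7 still needs (2, 2, 6) but only (2, 4, 5) is free — short on r3
  P9 still needs (3, 3, 5) but only (2, 4, 5) is free — short on r2
Post-grant, the permanently blocked set is P2, P5, P8, P7 and P9.


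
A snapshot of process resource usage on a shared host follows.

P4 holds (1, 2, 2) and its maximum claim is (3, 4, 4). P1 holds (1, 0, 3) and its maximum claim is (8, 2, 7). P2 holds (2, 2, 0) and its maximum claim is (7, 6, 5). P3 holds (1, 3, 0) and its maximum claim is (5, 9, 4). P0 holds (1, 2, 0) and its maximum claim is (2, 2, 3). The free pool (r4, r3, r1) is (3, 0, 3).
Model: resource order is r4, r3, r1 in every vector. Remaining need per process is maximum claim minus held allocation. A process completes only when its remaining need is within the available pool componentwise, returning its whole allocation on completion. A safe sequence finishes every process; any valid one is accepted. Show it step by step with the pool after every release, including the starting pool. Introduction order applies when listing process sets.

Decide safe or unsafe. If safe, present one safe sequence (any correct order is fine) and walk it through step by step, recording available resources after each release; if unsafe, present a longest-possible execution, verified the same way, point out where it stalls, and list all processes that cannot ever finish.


SAFE, for example via the order P0, P4, P2, P3, P1.
Key observation: P0 is the earliest step where a requested resource binds exactly: need (1, 0, 3), pool (3, 0, 3) at its turn.
Step-by-step check:
  pool = (3, 0, 3)
  run P0 (needs (1, 0, 3), free (3, 0, 3)); after release of (1, 2, 0) the pool is (4, 2, 3)
  run P4 (needs (2, 2, 2), free (4, 2, 3)); after release of (1, 2, 2) the pool is (5, 4, 5)
  run P2 (needs (5, 4, 5), free (5, 4, 5)); after release of (2, 2, 0) the pool is (7, 6, 5)
  run P3 (needs (4, 6, 4), free (7, 6, 5)); after release of (1, 3, 0) the pool is (8, 9, 5)
  run P1 (needs (7, 2, 4), free (8, 9, 5)); after release of (1, 0, 3) the pool is (9, 9, 8)


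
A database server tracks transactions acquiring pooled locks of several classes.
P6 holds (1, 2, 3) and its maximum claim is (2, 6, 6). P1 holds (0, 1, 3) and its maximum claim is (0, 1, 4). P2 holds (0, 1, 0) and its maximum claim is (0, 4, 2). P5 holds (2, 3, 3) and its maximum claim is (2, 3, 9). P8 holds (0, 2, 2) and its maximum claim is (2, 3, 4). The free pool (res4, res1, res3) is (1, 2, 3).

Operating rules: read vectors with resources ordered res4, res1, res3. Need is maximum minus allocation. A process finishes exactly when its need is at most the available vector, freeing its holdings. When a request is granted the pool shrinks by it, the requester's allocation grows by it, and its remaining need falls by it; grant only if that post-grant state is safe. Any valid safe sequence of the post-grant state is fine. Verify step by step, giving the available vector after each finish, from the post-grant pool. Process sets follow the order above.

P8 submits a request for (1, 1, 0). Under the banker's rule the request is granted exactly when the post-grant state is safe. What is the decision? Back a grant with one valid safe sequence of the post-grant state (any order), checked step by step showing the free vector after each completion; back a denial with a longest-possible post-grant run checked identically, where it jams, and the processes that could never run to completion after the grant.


GRANT: granting preserves safety; a valid post-grant sequence is P1, P5, P6, P8, P2.
Key observation: the transfer keeps a workable pool ((0, 1, 3)); P1 starts the safe sequence.
Step-by-step check of the post-grant state:
  pool = (0, 1, 3)
  P1 needs (0, 0, 1) <= (0, 1, 3) -> finishes; pool += (0, 1, 3) = (0, 2, 6)
  P5 needs (0, 0, 6) <= (0, 2, 6) -> finishes; pool += (2, 3, 3) = (2, 5, 9)
  P6 needs (1, 4, 3) <= (2, 5, 9) -> finishes; pool += (1, 2, 3) = (3, 7, 12)
  P8 needs (1, 0, 2) <= (3, 7, 12) -> finishes; pool += (1, 3, 2) = (4, 10, 14)
  P2 needs (0, 3, 2) <= (4, 10, 14) -> finishes; pool += (0, 1, 0) = (4, 11, 14)


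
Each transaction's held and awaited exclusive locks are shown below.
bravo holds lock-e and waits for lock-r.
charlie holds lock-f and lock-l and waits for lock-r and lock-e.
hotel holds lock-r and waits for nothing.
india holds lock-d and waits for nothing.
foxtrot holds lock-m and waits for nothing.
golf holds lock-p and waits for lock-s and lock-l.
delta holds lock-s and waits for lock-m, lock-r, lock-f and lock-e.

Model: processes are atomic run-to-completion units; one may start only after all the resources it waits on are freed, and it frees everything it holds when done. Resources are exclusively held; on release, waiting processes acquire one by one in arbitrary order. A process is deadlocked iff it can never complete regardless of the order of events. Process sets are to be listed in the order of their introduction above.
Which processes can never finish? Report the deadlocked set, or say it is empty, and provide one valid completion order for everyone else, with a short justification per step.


Nothing here is deadlocked.
Key observation: the wait graph is acyclic; completion cascades from the unblocked processes through everyone else.
A valid finishing order for the others: india, hotel, foxtrot, bravo, charlie, delta, golf.
Step-by-step check:
  india: no waits; runs immediately, freeing lock-d
  hotel: no waits; runs immediately, freeing lock-r
  foxtrot: no waits; runs immediately, freeing lock-m
  run bravo (all its waits — lock-r — are resolved); releases lock-e
  run charlie (all its waits — lock-r and lock-e — are resolved); releases lock-f and lock-l
  run delta (all its waits — lock-m, lock-r, lock-f and lock-e — are resolved); releases lock-s
  run golf (all its waits — lock-s and lock-l — are resolved); releases lock-p


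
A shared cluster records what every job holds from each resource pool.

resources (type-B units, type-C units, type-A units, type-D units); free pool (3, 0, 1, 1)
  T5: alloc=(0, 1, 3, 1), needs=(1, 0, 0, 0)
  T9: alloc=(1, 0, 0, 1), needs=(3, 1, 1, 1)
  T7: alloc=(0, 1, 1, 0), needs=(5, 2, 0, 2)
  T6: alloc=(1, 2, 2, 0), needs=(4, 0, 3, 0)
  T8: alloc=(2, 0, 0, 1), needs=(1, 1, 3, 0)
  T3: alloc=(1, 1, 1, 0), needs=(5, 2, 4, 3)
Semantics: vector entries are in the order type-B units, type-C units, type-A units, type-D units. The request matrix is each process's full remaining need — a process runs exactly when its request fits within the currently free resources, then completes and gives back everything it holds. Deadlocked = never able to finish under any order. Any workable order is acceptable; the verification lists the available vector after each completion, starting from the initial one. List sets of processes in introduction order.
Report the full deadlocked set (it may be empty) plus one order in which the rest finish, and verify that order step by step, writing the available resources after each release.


The deadlocked set is empty.
Key observation: no deadlock: T5 fits now, and the freed resources carry the rest through.
The rest can finish in the order T5, T8, T6, T9, T7, T3. Walking it through:
  pool = (3, 0, 1, 1)
  T5: need (1, 0, 0, 0) fits (3, 0, 1, 1); releases (0, 1, 3, 1), pool now (3, 1, 4, 2)
  T8: need (1, 1, 3, 0) fits (3, 1, 4, 2); releases (2, 0, 0, 1), pool now (5, 1, 4, 3)
  T6: need (4, 0, 3, 0) fits (5, 1, 4, 3); releases (1, 2, 2, 0), pool now (6, 3, 6, 3)
  T9: need (3, 1, 1, 1) fits (6, 3, 6, 3); releases (1, 0, 0, 1), pool now (7, 3, 6, 4)
  T7: need (5, 2, 0, 2) fits (7, 3, 6, 4); releases (0, 1, 1, 0), pool now (7, 4, 7, 4)
  T3: need (5, 2, 4, 3) fits (7, 4, 7, 4); releases (1, 1, 1, 0), pool now (8, 5, 8, 4)


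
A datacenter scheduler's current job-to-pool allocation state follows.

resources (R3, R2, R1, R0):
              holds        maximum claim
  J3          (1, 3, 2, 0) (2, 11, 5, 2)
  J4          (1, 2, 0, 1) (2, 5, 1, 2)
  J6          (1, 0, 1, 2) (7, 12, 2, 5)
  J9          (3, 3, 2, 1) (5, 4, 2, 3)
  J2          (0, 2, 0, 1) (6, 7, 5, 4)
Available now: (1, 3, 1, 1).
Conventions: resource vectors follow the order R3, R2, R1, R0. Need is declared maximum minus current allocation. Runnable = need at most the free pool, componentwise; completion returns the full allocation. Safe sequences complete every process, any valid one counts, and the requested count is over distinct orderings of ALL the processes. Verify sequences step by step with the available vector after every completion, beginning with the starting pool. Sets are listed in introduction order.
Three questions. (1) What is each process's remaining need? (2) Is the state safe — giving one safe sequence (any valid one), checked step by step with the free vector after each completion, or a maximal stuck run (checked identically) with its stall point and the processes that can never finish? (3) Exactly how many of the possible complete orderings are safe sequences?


(1) Need matrix, components ordered R3, R2, R1, R0:
  J3: (1, 8, 3, 2)
  J4: (1, 3, 1, 1)
  J6: (6, 12, 1, 3)
  J9: (2, 1, 0, 2)
  J2: (6, 5, 5, 3)
(2) SAFE. One safe sequence: J4, J9, J3, J2, J6.
Key observation: the first exact fit in this order is J4 — it needs (1, 3, 1, 1) with (1, 3, 1, 1) free, meeting a requested resource to the last unit.
Walking it through:
  pool = (1, 3, 1, 1)
  J4 needs (1, 3, 1, 1) <= (1, 3, 1, 1) -> finishes; pool += (1, 2, 0, 1) = (2, 5, 1, 2)
  J9 needs (2, 1, 0, 2) <= (2, 5, 1, 2) -> finishes; pool += (3, 3, 2, 1) = (5, 8, 3, 3)
  J3 needs (1, 8, 3, 2) <= (5, 8, 3, 3) -> finishes; pool += (1, 3, 2, 0) = (6, 11, 5, 3)
  J2 needs (6, 5, 5, 3) <= (6, 11, 5, 3) -> finishes; pool += (0, 2, 0, 1) = (6, 13, 5, 4)
  J6 needs (6, 12, 1, 3) <= (6, 13, 5, 4) -> finishes; pool += (1, 0, 1, 2) = (7, 13, 6, 6)
(3) The exact count: 1 of the possible complete orderings is a safe sequence.


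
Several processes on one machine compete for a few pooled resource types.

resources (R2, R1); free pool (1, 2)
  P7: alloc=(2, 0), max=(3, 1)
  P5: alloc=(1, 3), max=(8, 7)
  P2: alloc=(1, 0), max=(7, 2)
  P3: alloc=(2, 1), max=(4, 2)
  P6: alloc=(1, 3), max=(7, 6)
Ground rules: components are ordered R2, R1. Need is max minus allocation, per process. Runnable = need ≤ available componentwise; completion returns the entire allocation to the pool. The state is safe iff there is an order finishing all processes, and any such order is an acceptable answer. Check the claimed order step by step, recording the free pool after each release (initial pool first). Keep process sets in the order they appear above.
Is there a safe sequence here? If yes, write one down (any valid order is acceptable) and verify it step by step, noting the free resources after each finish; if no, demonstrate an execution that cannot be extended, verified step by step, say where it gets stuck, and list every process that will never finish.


UNSAFE — no complete ordering exists.
Key observation: R2 is the bottleneck — with P7, P3 done the pool holds (5, 3), short of every remaining need.
Going as far as possible: P7, P3; after that, nothing fits. Verifying each step:
  pool = (1, 2)
  P7 needs (1, 1) <= (1, 2) -> finishes; pool += (2, 0) = (3, 2)
  P3 needs (2, 1) <= (3, 2) -> finishes; pool += (2, 1) = (5, 3)
  P5 still needs (7, 4) but only (5, 3) is free — short on R2 and R1
  P2 still needs (6, 2) but only (5, 3) is free — short on R2
  P6 still needs (6, 3) but only (5, 3) is free — short on R2
Permanently blocked: P5, P2 and P6.


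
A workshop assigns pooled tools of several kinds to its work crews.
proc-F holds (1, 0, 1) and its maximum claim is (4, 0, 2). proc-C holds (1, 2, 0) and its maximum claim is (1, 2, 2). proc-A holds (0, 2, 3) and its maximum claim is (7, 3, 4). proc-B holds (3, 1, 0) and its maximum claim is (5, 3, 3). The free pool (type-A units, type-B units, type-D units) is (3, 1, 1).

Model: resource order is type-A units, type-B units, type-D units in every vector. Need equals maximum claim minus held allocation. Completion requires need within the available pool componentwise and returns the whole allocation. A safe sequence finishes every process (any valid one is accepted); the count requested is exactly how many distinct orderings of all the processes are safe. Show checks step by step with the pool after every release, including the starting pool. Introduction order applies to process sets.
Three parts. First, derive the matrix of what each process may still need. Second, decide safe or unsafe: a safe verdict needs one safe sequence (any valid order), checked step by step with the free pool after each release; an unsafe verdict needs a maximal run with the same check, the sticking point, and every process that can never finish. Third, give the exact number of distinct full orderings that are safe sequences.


(1) Need matrix, components ordered type-A units, type-B units, type-D units:
  proc-F: (3, 0, 1)
  proc-C: (0, 0, 2)
  proc-A: (7, 1, 1)
  proc-B: (2, 2, 3)
(2) The state is UNSAFE.
Key observation: after proc-F, proc-C the pool peaks at (5, 3, 2), and each blocked process is short somewhere: proc-A on type-A units; proc-B on type-D units.
The run proc-F, proc-C cannot be extended any further. Verifying each step:
  pool = (3, 1, 1)
  proc-F needs (3, 0, 1) <= (3, 1, 1) -> finishes; pool += (1, 0, 1) = (4, 1, 2)
  proc-C needs (0, 0, 2) <= (4, 1, 2) -> finishes; pool += (1, 2, 0) = (5, 3, 2)
  blocked: proc-A wants (7, 1, 1), pool (5, 3, 2) — not enough type-A units
  blocked: proc-B wants (2, 2, 3), pool (5, 3, 2) — not enough type-D units
Never able to finish: proc-A and proc-B.
(3) Exactly 0 of the possible complete orderings are safe sequences.


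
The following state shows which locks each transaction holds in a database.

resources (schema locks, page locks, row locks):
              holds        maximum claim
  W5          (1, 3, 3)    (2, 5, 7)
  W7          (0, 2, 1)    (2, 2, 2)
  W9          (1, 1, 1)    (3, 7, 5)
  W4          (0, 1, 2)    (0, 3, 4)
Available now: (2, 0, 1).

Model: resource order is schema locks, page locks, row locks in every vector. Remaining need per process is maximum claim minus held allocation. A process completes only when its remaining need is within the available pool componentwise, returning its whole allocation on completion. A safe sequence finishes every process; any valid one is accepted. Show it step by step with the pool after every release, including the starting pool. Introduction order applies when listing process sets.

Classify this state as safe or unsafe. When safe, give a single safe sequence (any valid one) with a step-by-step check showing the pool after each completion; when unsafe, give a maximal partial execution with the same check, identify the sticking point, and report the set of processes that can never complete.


The state is SAFE; one workable sequence: W7, W4, W5, W9.
Key observation: at W7 the run first touches a limit — (2, 0, 1) against (2, 0, 1), exact on a resource it actually requests.
Verifying each step:
  pool = (2, 0, 1)
  W7: need (2, 0, 1) fits (2, 0, 1); releases (0, 2, 1), pool now (2, 2, 2)
  W4: need (0, 2, 2) fits (2, 2, 2); releases (0, 1, 2), pool now (2, 3, 4)
  W5: need (1, 2, 4) fits (2, 3, 4); releases (1, 3, 3), pool now (3, 6, 7)
  W9: need (2, 6, 4) fits (3, 6, 7); releases (1, 1, 1), pool now (4, 7, 8)


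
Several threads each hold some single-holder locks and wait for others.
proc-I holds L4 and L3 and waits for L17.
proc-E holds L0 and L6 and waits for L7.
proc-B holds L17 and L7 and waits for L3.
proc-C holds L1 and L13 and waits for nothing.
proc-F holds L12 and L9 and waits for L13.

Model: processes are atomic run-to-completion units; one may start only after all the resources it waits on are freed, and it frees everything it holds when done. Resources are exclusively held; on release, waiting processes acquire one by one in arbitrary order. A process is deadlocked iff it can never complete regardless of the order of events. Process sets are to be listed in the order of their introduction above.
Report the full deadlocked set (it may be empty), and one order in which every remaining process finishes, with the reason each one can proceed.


The deadlocked set is proc-I, proc-E and proc-B.
Key observation: the loop proc-I -> proc-B -> proc-I blocks itself forever; proc-E waits into the deadlock from upstream.
A valid finishing order for the others: proc-C, proc-F.
Verifying each step:
  proc-C waits on nothing -> runs at once and releases L1 and L13
  run proc-F (all its waits — L13 — are resolved); releases L12 and L9


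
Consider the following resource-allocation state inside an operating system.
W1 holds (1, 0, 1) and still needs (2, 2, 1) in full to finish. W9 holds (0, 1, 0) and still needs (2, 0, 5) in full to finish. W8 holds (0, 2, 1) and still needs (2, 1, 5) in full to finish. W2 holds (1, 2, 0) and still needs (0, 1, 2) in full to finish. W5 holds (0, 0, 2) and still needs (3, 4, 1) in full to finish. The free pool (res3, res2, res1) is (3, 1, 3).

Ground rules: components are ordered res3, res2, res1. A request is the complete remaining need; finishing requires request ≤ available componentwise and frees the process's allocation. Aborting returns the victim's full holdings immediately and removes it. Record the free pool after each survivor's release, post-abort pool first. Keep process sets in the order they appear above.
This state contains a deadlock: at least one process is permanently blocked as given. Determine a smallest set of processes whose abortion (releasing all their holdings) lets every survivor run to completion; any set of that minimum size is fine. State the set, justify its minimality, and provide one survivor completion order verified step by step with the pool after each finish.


Minimum abort set: W5.
Key observation: W8 was stuck for good until W5 gave back (0, 0, 2); in the order shown it finishes at step 1.
Why nothing smaller works: aborting no one leaves the state deadlocked as given.
One survivor order: W8, W9, W2, W1. Step-by-step check (post-abort pool first):
  pool = (3, 1, 5)
  run W8 (needs (2, 1, 5), free (3, 1, 5)); after release of (0, 2, 1) the pool is (3, 3, 6)
  run W9 (needs (2, 0, 5), free (3, 3, 6)); after release of (0, 1, 0) the pool is (3, 4, 6)
  run W2 (needs (0, 1, 2), free (3, 4, 6)); after release of (1, 2, 0) the pool is (4, 6, 6)
  run W1 (needs (2, 2, 1), free (4, 6, 6)); after release of (1, 0, 1) the pool is (5, 6, 7)


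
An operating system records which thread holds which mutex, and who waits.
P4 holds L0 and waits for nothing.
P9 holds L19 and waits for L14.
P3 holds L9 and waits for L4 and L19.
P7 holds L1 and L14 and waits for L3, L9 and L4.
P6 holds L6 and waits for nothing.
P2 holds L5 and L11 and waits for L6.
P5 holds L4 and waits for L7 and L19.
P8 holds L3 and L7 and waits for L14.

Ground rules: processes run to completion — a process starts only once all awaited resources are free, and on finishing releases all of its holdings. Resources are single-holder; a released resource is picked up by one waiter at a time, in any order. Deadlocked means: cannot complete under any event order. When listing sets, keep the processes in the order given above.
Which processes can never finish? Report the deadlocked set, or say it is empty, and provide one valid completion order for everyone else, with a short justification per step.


Deadlocked set: P9, P3, P7, P5 and P8.
Key observation: the knot is the closed ring of waits P9 -> P7 -> P3 -> P9; P5 and P8 are caught in further circular waits.
A valid finishing order for the others: P6, P4, P2.
Walking it through:
  P6: no waits; runs immediately, freeing L6
  P4: no waits; runs immediately, freeing L0
  P2 waits on L6 — all released -> runs and releases L5 and L11


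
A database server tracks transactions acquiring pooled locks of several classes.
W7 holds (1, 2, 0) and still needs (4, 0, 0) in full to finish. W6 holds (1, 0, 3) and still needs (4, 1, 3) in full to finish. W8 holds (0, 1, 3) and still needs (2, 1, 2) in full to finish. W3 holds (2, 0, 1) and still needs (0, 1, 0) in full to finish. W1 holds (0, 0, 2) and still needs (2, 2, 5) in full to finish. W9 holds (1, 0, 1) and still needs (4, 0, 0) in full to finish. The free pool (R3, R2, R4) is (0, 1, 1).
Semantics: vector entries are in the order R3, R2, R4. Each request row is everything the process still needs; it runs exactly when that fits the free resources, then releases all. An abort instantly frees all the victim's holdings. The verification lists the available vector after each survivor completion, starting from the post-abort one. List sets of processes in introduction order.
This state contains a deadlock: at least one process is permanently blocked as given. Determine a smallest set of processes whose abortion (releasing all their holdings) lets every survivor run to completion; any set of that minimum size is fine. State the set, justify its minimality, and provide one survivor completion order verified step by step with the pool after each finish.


The answer: abort W7 and W6.
Key observation: the returned (2, 2, 3) from W7 and W6 is what brings W9 — unrunnable before, under any order — into play at step 2.
No one abort is enough; case by case: W7 alone leaves W6 blocked (short on R3); W6 alone leaves W7 blocked (short on R3); W8 alone leaves W7 blocked (short on R3); W3 alone leaves W7 blocked (short on R3); W1 alone leaves W7 blocked (short on R3); W9 alone leaves W7 blocked (short on R3).
One survivor order: W3, W9, W8, W1. Verifying each step (post-abort pool first):
  pool = (2, 3, 4)
  run W3 (needs (0, 1, 0), free (2, 3, 4)); after release of (2, 0, 1) the pool is (4, 3, 5)
  run W9 (needs (4, 0, 0), free (4, 3, 5)); after release of (1, 0, 1) the pool is (5, 3, 6)
  run W8 (needs (2, 1, 2), free (5, 3, 6)); after release of (0, 1, 3) the pool is (5, 4, 9)
  run W1 (needs (2, 2, 5), free (5, 4, 9)); after release of (0, 0, 2) the pool is (5, 4, 11)


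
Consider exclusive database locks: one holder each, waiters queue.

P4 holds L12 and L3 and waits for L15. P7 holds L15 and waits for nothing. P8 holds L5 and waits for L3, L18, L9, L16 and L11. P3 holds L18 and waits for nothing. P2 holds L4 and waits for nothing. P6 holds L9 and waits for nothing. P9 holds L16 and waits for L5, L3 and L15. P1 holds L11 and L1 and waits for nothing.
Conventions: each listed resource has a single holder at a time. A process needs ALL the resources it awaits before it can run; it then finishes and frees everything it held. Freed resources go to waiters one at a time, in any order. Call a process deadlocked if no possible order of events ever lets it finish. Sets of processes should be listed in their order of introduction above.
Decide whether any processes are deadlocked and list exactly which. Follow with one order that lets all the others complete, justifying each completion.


The deadlocked set is P8 and P9.
Key observation: P8 -> P9 -> P8 is a circular wait — nothing in it can go first; no other process is dragged down with it.
One completion order for the rest: P2, P6, P3, P1, P7, P4.
Verifying each step:
  P2: no waits; runs immediately, freeing L4
  P6: no waits; runs immediately, freeing L9
  P3: no waits; runs immediately, freeing L18
  P1: no waits; runs immediately, freeing L11 and L1
  P7: no waits; runs immediately, freeing L15
  P4: everything it awaited (L15) is free; runs, freeing L12 and L3


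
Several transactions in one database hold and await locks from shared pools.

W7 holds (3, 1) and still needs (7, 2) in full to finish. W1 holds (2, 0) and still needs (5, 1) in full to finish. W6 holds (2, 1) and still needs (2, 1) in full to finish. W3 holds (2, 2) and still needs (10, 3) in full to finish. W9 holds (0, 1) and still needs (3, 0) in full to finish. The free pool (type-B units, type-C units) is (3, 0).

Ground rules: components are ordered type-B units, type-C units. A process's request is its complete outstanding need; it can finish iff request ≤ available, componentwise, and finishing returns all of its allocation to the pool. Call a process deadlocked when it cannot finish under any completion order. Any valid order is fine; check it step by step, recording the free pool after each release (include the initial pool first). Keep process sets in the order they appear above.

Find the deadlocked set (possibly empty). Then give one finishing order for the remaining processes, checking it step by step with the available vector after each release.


Nothing here is deadlocked.
Key observation: no deadlock: W9 fits now, and the freed resources carry the rest through.
One completion order for the rest: W9, W6, W1, W7, W3. Check, step by step:
  pool = (3, 0)
  W9 needs (3, 0) <= (3, 0) -> finishes; pool += (0, 1) = (3, 1)
  W6 needs (2, 1) <= (3, 1) -> finishes; pool += (2, 1) = (5, 2)
  W1 needs (5, 1) <= (5, 2) -> finishes; pool += (2, 0) = (7, 2)
  W7 needs (7, 2) <= (7, 2) -> finishes; pool += (3, 1) = (10, 3)
  W3 needs (10, 3) <= (10, 3) -> finishes; pool += (2, 2) = (12, 5)


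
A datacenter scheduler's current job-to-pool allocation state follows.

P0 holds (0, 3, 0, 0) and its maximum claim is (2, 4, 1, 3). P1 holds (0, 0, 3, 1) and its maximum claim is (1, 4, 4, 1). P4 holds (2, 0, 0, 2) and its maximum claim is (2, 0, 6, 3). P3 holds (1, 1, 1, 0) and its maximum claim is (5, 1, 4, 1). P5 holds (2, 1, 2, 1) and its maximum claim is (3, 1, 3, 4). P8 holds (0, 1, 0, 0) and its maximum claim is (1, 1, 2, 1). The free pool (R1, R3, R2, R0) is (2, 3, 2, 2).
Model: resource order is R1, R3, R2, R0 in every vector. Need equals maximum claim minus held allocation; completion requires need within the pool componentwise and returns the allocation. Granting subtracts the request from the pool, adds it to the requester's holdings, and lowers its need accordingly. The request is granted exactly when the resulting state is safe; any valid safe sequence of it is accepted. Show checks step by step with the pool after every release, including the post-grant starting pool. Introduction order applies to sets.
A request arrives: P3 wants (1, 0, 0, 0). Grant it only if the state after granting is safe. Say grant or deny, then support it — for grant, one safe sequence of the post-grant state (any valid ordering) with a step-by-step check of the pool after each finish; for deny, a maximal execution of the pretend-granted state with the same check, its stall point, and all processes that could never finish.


GRANT. The post-grant state is safe; one safe sequence: P8, P1, P5, P4, P3, P0.
Key observation: even at the reduced pool (1, 3, 2, 2), P8 fits immediately, so safety survives the grant.
Step-by-step check of the post-grant state:
  pool = (1, 3, 2, 2)
  run P8 (needs (1, 0, 2, 1), free (1, 3, 2, 2)); after release of (0, 1, 0, 0) the pool is (1, 4, 2, 2)
  run P1 (needs (1, 4, 1, 0), free (1, 4, 2, 2)); after release of (0, 0, 3, 1) the pool is (1, 4, 5, 3)
  run P5 (needs (1, 0, 1, 3), free (1, 4, 5, 3)); after release of (2, 1, 2, 1) the pool is (3, 5, 7, 4)
  run P4 (needs (0, 0, 6, 1), free (3, 5, 7, 4)); after release of (2, 0, 0, 2) the pool is (5, 5, 7, 6)
  run P3 (needs (3, 0, 3, 1), free (5, 5, 7, 6)); after release of (2, 1, 1, 0) the pool is (7, 6, 8, 6)
  run P0 (needs (2, 1, 1, 3), free (7, 6, 8, 6)); after release of (0, 3, 0, 0) the pool is (7, 9, 8, 6)


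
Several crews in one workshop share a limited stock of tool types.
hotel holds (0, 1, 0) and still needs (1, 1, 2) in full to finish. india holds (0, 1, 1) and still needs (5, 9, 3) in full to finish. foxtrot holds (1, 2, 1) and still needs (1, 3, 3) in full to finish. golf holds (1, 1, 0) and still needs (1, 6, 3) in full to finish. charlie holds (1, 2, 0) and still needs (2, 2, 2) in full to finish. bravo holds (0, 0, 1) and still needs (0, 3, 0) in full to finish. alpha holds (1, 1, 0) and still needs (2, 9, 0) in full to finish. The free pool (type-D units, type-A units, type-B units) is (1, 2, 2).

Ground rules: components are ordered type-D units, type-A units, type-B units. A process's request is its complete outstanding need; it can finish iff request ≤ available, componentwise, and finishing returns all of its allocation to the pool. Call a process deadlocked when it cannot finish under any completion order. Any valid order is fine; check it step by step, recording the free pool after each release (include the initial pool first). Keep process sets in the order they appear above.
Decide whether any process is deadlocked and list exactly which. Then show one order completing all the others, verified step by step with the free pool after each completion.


Deadlocked: india and alpha.
Key observation: even finishing hotel, bravo, foxtrot, charlie, golf leaves just (4, 8, 4) free — too little type-A units for any of the remaining processes.
One completion order for the rest: hotel, bravo, foxtrot, charlie, golf. Verifying each step:
  pool = (1, 2, 2)
  hotel: need (1, 1, 2) fits (1, 2, 2); releases (0, 1, 0), pool now (1, 3, 2)
  bravo: need (0, 3, 0) fits (1, 3, 2); releases (0, 0, 1), pool now (1, 3, 3)
  foxtrot: need (1, 3, 3) fits (1, 3, 3); releases (1, 2, 1), pool now (2, 5, 4)
  charlie: need (2, 2, 2) fits (2, 5, 4); releases (1, 2, 0), pool now (3, 7, 4)
  golf: need (1, 6, 3) fits (3, 7, 4); releases (1, 1, 0), pool now (4, 8, 4)
The stuck group stays short no matter what:
  blocked: india wants (5, 9, 3), pool (4, 8, 4) — not enough type-D units and type-A units
  blocked: alpha wants (2, 9, 0), pool (4, 8, 4) — not enough type-A units


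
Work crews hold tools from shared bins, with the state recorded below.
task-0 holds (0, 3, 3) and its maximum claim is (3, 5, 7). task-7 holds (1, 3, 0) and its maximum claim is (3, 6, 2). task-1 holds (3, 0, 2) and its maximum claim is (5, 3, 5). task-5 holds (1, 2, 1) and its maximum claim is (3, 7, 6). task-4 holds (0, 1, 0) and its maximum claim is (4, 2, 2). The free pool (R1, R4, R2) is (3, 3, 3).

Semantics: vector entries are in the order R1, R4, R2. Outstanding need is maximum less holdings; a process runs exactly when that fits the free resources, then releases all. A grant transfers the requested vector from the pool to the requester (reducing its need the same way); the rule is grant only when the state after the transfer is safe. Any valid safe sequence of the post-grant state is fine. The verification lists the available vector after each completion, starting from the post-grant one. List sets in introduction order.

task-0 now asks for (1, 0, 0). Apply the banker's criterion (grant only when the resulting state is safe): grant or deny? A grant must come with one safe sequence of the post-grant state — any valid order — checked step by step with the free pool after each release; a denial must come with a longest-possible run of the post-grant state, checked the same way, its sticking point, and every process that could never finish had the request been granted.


GRANT: granting preserves safety; a valid post-grant sequence is task-1, task-7, task-5, task-0, task-4.
Key observation: (2, 3, 3) free after granting still covers task-1 first, and each release covers the next.
Step-by-step check of the post-grant state:
  pool = (2, 3, 3)
  task-1: need (2, 3, 3) fits (2, 3, 3); releases (3, 0, 2), pool now (5, 3, 5)
  task-7: need (2, 3, 2) fits (5, 3, 5); releases (1, 3, 0), pool now (6, 6, 5)
  task-5: need (2, 5, 5) fits (6, 6, 5); releases (1, 2, 1), pool now (7, 8, 6)
  task-0: need (2, 2, 4) fits (7, 8, 6); releases (1, 3, 3), pool now (8, 11, 9)
  task-4: need (4, 1, 2) fits (8, 11, 9); releases (0, 1, 0), pool now (8, 12, 9)
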